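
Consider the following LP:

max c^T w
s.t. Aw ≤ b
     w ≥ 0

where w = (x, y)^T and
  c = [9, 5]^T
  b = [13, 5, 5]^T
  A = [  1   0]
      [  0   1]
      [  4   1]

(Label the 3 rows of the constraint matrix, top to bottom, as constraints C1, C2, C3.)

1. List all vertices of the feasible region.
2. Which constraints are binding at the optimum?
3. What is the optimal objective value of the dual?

1. (0, 0), (1.25, 0), (0, 5)
2. C2, C3, x ≥ 0
3. 25 (by strong duality, equal to the primal optimum)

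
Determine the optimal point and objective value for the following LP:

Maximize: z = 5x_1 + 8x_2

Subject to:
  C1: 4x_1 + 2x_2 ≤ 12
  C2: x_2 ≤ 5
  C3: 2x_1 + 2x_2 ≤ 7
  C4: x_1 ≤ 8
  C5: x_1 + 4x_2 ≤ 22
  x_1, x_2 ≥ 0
Each vertex is the intersection of two constraint boundaries that also satisfies all remaining constraints:
  x_1 = 0 and x_2 = 0 → (0, 0)
  4x_1 + 2x_2 = 12 and x_2 = 0 → (3, 0)
  4x_1 + 2x_2 = 12 and 2x_1 + 2x_2 = 7 → (2.5, 1)
  2x_1 + 2x_2 = 7 and x_1 = 0 → (0, 3.5)

Evaluating z = 5x_1 + 8x_2 at each vertex:
  (0, 0): z = 0
  (3, 0): z = 15
  (2.5, 1): z = 20.5
  (0, 3.5): z = 28

The maximum is at (0, 3.5) with z = 28.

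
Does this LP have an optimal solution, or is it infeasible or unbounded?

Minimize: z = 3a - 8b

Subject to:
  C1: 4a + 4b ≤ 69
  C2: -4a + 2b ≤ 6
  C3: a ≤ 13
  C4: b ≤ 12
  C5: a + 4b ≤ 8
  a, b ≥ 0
The point (0, 2) satisfies every constraint, so the LP is feasible; the constraints give a ≤ 13 and b ≤ 12, which with a, b ≥ 0 keep the feasible region inside a bounded box. A feasible, bounded LP attains a finite optimum at a vertex.

The LP has an optimal solution: (0, 2) with z = -16.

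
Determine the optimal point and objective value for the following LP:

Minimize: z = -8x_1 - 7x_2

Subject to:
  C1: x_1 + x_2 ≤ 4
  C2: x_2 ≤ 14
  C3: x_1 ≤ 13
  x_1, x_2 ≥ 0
x_1 = 4, x_2 = 0, z = -32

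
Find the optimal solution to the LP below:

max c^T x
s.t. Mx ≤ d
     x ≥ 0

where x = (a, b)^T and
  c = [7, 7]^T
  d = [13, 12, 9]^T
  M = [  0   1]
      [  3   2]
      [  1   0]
a = 0, b = 6, z = 42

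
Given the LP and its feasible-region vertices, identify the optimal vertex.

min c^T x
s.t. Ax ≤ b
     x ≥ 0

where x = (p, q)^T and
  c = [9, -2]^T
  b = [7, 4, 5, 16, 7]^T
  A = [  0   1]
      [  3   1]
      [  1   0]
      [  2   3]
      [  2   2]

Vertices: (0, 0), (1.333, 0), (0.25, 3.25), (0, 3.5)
(0, 3.5) with z = -7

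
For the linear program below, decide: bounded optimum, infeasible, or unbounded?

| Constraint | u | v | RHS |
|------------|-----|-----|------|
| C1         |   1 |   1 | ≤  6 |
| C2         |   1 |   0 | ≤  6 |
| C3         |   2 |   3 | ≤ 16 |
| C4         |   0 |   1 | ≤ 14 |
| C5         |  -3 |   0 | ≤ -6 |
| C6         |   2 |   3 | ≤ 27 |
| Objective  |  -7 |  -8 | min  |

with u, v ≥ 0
The point (2, 4) satisfies every constraint, so the LP is feasible; the constraints give u ≤ 6 and v ≤ 14, which with u, v ≥ 0 keep the feasible region inside a bounded box. A feasible, bounded LP attains a finite optimum at a vertex.

Evaluating z = -7u - 8v at each vertex:
  (2, 0): z = -14
  (6, 0): z = -42
  (2, 4): z = -46

Bounded optimum: z* = -46 at (2, 4).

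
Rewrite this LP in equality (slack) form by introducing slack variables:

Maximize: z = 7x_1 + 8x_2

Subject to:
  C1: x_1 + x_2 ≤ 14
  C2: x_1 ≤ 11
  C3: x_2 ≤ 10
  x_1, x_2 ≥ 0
max z = 7x_1 + 8x_2

s.t.
  x_1 + x_2 + s1 = 14
  x_1 + s2 = 11
  x_2 + s3 = 10
  x_1, x_2, s1, s2, s3 ≥ 0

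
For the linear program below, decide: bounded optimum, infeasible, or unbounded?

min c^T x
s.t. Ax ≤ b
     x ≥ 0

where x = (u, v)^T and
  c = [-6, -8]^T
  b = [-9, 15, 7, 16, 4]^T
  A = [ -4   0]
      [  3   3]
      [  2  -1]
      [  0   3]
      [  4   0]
One constraint requires 4u ≤ 4, while the constraint -4u ≤ -9 is equivalent to 4u ≥ 9. Together they would need 9 ≤ 4u ≤ 4, which is impossible since 9 > 4. No point satisfies all constraints.

The feasible region is empty; the LP is infeasible.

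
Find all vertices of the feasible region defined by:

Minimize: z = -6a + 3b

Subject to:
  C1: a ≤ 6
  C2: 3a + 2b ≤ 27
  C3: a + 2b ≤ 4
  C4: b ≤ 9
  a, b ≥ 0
Each vertex is the intersection of two constraint boundaries that also satisfies all remaining constraints:
  a = 0 and b = 0 → (0, 0)
  a + 2b = 4 and b = 0 → (4, 0)
  a + 2b = 4 and a = 0 → (0, 2)

Vertices: (0, 0), (4, 0), (0, 2)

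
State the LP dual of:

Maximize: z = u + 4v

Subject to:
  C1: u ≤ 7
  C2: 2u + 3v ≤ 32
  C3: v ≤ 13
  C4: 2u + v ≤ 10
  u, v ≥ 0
Minimize: z = 7y1 + 32y2 + 13y3 + 10y4

Subject to:
  C1: -y1 - 2y2 - 2y4 ≤ -1
  C2: -3y2 - y3 - y4 ≤ -4
  y1, y2, y3, y4 ≥ 0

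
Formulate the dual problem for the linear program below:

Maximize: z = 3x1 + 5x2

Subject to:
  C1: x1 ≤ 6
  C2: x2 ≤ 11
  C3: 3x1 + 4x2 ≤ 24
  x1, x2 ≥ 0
Minimize: z = 6y1 + 11y2 + 24y3

Subject to:
  C1: -y1 - 3y3 ≤ -3
  C2: -y2 - 4y3 ≤ -5
  y1, y2, y3 ≥ 0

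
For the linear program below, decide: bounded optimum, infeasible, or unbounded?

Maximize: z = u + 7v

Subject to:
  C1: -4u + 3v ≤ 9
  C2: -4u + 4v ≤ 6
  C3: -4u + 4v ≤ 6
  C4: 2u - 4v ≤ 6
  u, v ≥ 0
Feasible point: (0, 0) satisfies every constraint, so the LP is feasible.
Direction d = (1, 1): for each constraint row a, a·d ≤ 0 —
  (-4)(1) + (3)(1) = -1 ≤ 0
  (-4)(1) + (4)(1) = 0 ≤ 0
  (-4)(1) + (4)(1) = 0 ≤ 0
  (2)(1) + (-4)(1) = -2 ≤ 0
and d ≥ 0, so (0, 0) + t·d stays feasible for every t ≥ 0. Along this ray z = u + 7v changes by 8 per unit t, so z → +∞.

The LP is unbounded; z can be made arbitrarily large.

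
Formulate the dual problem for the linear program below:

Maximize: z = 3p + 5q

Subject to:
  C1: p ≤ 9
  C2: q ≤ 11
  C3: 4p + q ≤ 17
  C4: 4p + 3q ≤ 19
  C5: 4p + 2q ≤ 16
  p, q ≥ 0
Minimize: z = 9y1 + 11y2 + 17y3 + 19y4 + 16y5

Subject to:
  C1: -y1 - 4y3 - 4y4 - 4y5 ≤ -3
  C2: -y2 - y3 - 3y4 - 2y5 ≤ -5
  y1, y2, y3, y4, y5 ≥ 0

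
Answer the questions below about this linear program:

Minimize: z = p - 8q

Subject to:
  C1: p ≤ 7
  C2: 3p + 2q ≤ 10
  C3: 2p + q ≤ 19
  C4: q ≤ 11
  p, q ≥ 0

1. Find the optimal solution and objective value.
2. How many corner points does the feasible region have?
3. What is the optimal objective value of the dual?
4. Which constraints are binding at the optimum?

1. p = 0, q = 5, z = -40
2. 3
3. -40 (by strong duality, equal to the primal optimum)
4. C2, p ≥ 0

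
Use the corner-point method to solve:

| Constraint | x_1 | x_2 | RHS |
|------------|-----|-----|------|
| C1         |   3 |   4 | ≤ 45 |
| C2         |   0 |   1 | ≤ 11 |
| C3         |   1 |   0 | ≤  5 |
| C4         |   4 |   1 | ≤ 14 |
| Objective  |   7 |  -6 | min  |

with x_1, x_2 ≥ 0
Each vertex is the intersection of two constraint boundaries that also satisfies all remaining constraints:
  x_1 = 0 and x_2 = 0 → (0, 0)
  4x_1 + x_2 = 14 and x_2 = 0 → (3.5, 0)
  3x_1 + 4x_2 = 45 and 4x_1 + x_2 = 14 → (0.8462, 10.62)
  3x_1 + 4x_2 = 45 and x_2 = 11 → (0.3333, 11)
  x_2 = 11 and x_1 = 0 → (0, 11)

Evaluating z = 7x_1 - 6x_2 at each vertex:
  (0, 0): z = 0
  (3.5, 0): z = 24.5
  (0.8462, 10.62): z = -57.77
  (0.3333, 11): z = -63.67
  (0, 11): z = -66

The minimum is at (0, 11) with z = -66.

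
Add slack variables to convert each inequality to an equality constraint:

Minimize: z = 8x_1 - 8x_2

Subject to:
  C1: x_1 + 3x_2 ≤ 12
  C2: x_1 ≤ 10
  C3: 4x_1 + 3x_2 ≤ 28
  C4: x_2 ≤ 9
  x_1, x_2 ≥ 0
min z = 8x_1 - 8x_2

s.t.
  x_1 + 3x_2 + s1 = 12
  x_1 + s2 = 10
  4x_1 + 3x_2 + s3 = 28
  x_2 + s4 = 9
  x_1, x_2, s1, s2, s3, s4 ≥ 0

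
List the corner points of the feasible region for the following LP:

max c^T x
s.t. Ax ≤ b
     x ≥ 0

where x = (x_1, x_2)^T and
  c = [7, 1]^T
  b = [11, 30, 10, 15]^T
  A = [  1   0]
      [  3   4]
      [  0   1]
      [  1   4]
Each vertex is the intersection of two constraint boundaries that also satisfies all remaining constraints:
  x_1 = 0 and x_2 = 0 → (0, 0)
  3x_1 + 4x_2 = 30 and x_2 = 0 → (10, 0)
  3x_1 + 4x_2 = 30 and x_1 + 4x_2 = 15 → (7.5, 1.875)
  x_1 + 4x_2 = 15 and x_1 = 0 → (0, 3.75)

Vertices: (0, 0), (10, 0), (7.5, 1.875), (0, 3.75)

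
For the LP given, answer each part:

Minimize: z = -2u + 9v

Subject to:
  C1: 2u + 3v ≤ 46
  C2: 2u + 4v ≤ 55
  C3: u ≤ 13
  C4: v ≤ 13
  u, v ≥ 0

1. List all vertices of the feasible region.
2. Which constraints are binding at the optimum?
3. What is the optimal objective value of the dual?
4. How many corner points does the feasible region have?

1. (0, 0), (13, 0), (13, 6.667), (9.5, 9), (1.5, 13), (0, 13)
2. C3, v ≥ 0
3. -26 (by strong duality, equal to the primal optimum)
4. 6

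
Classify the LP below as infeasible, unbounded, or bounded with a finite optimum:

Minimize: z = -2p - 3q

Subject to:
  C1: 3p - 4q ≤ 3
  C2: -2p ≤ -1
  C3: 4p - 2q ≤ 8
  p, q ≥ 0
Feasible point: (1, 0) satisfies every constraint, so the LP is feasible.
Direction d = (0, 1): for each constraint row a, a·d ≤ 0 —
  (3)(0) + (-4)(1) = -4 ≤ 0
  (-2)(0) + (0)(1) = 0 ≤ 0
  (4)(0) + (-2)(1) = -2 ≤ 0
and d ≥ 0, so (1, 0) + t·d stays feasible for every t ≥ 0. Along this ray z = -2p - 3q changes by -3 per unit t, so z → −∞.

Unbounded — the objective can decrease without bound over the feasible region.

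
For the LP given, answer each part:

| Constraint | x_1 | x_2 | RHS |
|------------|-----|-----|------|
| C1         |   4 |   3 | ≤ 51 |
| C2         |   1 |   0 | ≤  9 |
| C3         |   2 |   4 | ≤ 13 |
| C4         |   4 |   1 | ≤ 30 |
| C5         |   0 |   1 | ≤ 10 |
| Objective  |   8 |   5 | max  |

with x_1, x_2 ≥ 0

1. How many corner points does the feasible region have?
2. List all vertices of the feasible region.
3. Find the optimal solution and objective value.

1. 3
2. (0, 0), (6.5, 0), (0, 3.25)
3. x_1 = 6.5, x_2 = 0, z = 52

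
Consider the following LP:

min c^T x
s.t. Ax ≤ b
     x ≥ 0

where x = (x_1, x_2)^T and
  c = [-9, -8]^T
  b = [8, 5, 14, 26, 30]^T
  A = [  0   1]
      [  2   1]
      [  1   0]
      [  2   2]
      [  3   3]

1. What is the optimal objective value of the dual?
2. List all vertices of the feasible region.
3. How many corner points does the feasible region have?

1. -40 (by strong duality, equal to the primal optimum)
2. (0, 0), (2.5, 0), (0, 5)
3. 3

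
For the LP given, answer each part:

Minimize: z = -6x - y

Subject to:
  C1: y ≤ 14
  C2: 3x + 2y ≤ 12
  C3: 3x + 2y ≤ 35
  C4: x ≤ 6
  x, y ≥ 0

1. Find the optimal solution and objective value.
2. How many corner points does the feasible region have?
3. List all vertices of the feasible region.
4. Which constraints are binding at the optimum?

1. x = 4, y = 0, z = -24
2. 3
3. (0, 0), (4, 0), (0, 6)
4. C2, y ≥ 0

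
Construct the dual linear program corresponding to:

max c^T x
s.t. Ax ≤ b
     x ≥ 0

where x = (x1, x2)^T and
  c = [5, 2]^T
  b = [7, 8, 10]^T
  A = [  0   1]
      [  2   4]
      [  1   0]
Minimize: z = 7y1 + 8y2 + 10y3

Subject to:
  C1: -2y2 - y3 ≤ -5
  C2: -y1 - 4y2 ≤ -2
  y1, y2, y3 ≥ 0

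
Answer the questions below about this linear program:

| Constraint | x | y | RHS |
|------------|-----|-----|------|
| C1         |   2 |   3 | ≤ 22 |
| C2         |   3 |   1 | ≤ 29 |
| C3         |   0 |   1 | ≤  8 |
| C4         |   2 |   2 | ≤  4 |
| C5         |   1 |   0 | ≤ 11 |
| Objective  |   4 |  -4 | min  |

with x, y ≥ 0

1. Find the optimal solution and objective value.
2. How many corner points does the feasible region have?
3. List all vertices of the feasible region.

1. x = 0, y = 2, z = -8
2. 3
3. (0, 0), (2, 0), (0, 2)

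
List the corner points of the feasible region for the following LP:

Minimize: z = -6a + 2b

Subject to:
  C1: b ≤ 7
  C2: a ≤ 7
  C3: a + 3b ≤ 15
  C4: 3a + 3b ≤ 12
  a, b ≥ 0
Each vertex is the intersection of two constraint boundaries that also satisfies all remaining constraints:
  a = 0 and b = 0 → (0, 0)
  3a + 3b = 12 and b = 0 → (4, 0)
  3a + 3b = 12 and a = 0 → (0, 4)

Vertices: (0, 0), (4, 0), (0, 4)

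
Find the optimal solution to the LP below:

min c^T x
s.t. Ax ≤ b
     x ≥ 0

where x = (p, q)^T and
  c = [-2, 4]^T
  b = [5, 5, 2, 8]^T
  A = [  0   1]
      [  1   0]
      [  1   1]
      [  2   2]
Each vertex is the intersection of two constraint boundaries that also satisfies all remaining constraints:
  p = 0 and q = 0 → (0, 0)
  p + q = 2 and q = 0 → (2, 0)
  p + q = 2 and p = 0 → (0, 2)

Evaluating z = -2p + 4q at each vertex:
  (0, 0): z = 0
  (2, 0): z = -4
  (0, 2): z = 8

The minimum is at (2, 0) with z = -4.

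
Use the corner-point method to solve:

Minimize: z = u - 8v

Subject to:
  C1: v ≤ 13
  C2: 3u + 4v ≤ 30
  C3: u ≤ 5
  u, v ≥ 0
Each vertex is the intersection of two constraint boundaries that also satisfies all remaining constraints:
  u = 0 and v = 0 → (0, 0)
  u = 5 and v = 0 → (5, 0)
  3u + 4v = 30 and u = 5 → (5, 3.75)
  3u + 4v = 30 and u = 0 → (0, 7.5)

Evaluating z = u - 8v at each vertex:
  (0, 0): z = 0
  (5, 0): z = 5
  (5, 3.75): z = -25
  (0, 7.5): z = -60

The minimum is at (0, 7.5) with z = -60.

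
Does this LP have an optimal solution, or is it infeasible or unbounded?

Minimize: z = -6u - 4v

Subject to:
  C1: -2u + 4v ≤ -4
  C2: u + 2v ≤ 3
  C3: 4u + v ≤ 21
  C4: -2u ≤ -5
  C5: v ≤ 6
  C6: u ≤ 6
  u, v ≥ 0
The point (3, 0) satisfies every constraint, so the LP is feasible; the constraints give u ≤ 6 and v ≤ 6, which with u, v ≥ 0 keep the feasible region inside a bounded box. A feasible, bounded LP attains a finite optimum at a vertex.

Evaluating z = -6u - 4v at each vertex:
  (2.5, 0): z = -15
  (3, 0): z = -18
  (2.5, 0.25): z = -16

The LP has an optimal solution: (3, 0) with z = -18.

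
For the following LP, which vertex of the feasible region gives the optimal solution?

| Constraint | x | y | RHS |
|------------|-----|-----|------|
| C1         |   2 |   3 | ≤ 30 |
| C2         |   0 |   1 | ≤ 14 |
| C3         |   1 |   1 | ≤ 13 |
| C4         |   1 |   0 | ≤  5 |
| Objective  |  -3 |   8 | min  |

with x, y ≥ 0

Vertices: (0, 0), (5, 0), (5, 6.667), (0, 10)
Evaluating z = -3x + 8y at each vertex:
  (0, 0): z = 0
  (5, 0): z = -15
  (5, 6.667): z = 38.33
  (0, 10): z = 80

The smallest value is z = -15, attained at (5, 0).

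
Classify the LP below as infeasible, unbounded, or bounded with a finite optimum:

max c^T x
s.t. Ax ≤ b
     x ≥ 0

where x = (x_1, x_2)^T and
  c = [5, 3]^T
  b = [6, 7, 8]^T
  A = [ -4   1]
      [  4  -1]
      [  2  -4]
Feasible point: (0, 0) satisfies every constraint, so the LP is feasible.
Direction d = (1, 4): for each constraint row a, a·d ≤ 0 —
  (-4)(1) + (1)(4) = 0 ≤ 0
  (4)(1) + (-1)(4) = 0 ≤ 0
  (2)(1) + (-4)(4) = -14 ≤ 0
and d ≥ 0, so (0, 0) + t·d stays feasible for every t ≥ 0. Along this ray z = 5x_1 + 3x_2 changes by 17 per unit t, so z → +∞.

The LP is unbounded; z can be made arbitrarily large.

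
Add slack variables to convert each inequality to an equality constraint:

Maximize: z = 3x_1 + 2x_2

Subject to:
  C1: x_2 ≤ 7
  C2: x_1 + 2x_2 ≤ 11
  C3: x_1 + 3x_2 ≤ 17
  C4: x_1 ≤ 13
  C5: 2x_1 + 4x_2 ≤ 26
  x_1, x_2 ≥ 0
max z = 3x_1 + 2x_2

s.t.
  x_2 + s1 = 7
  x_1 + 2x_2 + s2 = 11
  x_1 + 3x_2 + s3 = 17
  x_1 + s4 = 13
  2x_1 + 4x_2 + s5 = 26
  x_1, x_2, s1, s2, s3, s4, s5 ≥ 0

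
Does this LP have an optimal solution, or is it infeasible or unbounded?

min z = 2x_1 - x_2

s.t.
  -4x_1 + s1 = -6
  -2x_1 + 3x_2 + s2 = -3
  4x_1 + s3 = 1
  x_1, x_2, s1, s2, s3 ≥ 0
The row 4x_1 + s3 = 1 with s3 ≥ 0 requires 4x_1 ≤ 1, while the row -4x_1 + s1 = -6 with s1 ≥ 0 is equivalent to 4x_1 ≥ 6. Together they would need 6 ≤ 4x_1 ≤ 1, which is impossible since 6 > 1. No point satisfies all constraints.

Infeasible: no point satisfies all constraints simultaneously.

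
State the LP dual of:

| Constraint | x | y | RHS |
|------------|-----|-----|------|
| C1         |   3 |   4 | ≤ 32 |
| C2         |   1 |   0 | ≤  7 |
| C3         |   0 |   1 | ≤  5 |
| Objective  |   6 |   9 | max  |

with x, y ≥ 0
Minimize: z = 32y1 + 7y2 + 5y3

Subject to:
  C1: -3y1 - y2 ≤ -6
  C2: -4y1 - y3 ≤ -9
  y1, y2, y3 ≥ 0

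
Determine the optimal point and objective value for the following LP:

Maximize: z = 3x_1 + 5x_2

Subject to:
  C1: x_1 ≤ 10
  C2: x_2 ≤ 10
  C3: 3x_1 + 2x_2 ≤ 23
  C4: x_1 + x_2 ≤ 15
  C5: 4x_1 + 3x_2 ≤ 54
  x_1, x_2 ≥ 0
Each vertex is the intersection of two constraint boundaries that also satisfies all remaining constraints:
  x_1 = 0 and x_2 = 0 → (0, 0)
  3x_1 + 2x_2 = 23 and x_2 = 0 → (7.667, 0)
  x_2 = 10 and 3x_1 + 2x_2 = 23 → (1, 10)
  x_2 = 10 and x_1 = 0 → (0, 10)

Evaluating z = 3x_1 + 5x_2 at each vertex:
  (0, 0): z = 0
  (7.667, 0): z = 23
  (1, 10): z = 53
  (0, 10): z = 50

The maximum is at (1, 10) with z = 53.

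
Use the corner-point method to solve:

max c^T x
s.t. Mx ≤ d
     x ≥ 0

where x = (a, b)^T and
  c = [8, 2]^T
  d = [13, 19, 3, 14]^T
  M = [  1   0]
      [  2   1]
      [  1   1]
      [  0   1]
Each vertex is the intersection of two constraint boundaries that also satisfies all remaining constraints:
  a = 0 and b = 0 → (0, 0)
  a + b = 3 and b = 0 → (3, 0)
  a + b = 3 and a = 0 → (0, 3)

Evaluating z = 8a + 2b at each vertex:
  (0, 0): z = 0
  (3, 0): z = 24
  (0, 3): z = 6

The maximum is at (3, 0) with z = 24.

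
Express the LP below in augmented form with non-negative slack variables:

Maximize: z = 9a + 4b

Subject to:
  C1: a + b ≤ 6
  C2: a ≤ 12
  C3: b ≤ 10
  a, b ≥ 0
max z = 9a + 4b

s.t.
  a + b + s1 = 6
  a + s2 = 12
  b + s3 = 10
  a, b, s1, s2, s3 ≥ 0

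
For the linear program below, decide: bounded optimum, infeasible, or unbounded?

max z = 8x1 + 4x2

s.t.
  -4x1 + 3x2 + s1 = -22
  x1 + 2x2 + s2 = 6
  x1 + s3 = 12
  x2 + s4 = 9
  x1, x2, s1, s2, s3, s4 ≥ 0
The point (6, 0) satisfies every constraint, so the LP is feasible; the constraints give x1 ≤ 12 and x2 ≤ 9, which with x1, x2 ≥ 0 keep the feasible region inside a bounded box. A feasible, bounded LP attains a finite optimum at a vertex.

Evaluating z = 8x1 + 4x2 at each vertex:
  (5.5, 0): z = 44
  (6, 0): z = 48
  (5.636, 0.1818): z = 45.82

Feasible with finite optimum z* = 48 at (6, 0).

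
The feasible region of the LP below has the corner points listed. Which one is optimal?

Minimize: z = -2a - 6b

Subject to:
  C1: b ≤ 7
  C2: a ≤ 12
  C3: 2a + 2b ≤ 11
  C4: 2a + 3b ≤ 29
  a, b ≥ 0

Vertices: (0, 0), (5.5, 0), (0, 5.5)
Evaluating z = -2a - 6b at each vertex:
  (0, 0): z = 0
  (5.5, 0): z = -11
  (0, 5.5): z = -33

The smallest value is z = -33, attained at (0, 5.5).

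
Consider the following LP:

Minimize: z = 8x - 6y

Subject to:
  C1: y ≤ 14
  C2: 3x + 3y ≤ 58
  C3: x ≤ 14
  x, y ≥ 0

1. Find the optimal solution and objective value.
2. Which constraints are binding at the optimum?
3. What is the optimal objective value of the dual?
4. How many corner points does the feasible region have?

1. x = 0, y = 14, z = -84
2. C1, x ≥ 0
3. -84 (by strong duality, equal to the primal optimum)
4. 5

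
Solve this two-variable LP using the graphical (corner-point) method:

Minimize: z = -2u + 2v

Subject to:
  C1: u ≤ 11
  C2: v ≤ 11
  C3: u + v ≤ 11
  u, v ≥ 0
Each vertex is the intersection of two constraint boundaries that also satisfies all remaining constraints:
  u = 0 and v = 0 → (0, 0)
  u = 11 and u + v = 11 → (11, 0)
  v = 11 and u + v = 11 → (0, 11)

Evaluating z = -2u + 2v at each vertex:
  (0, 0): z = 0
  (11, 0): z = -22
  (0, 11): z = 22

The minimum is at (11, 0) with z = -22.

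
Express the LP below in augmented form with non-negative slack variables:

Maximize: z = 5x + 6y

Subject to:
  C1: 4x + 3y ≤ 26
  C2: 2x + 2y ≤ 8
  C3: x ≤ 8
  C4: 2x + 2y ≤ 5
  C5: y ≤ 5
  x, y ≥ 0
max z = 5x + 6y

s.t.
  4x + 3y + s1 = 26
  2x + 2y + s2 = 8
  x + s3 = 8
  2x + 2y + s4 = 5
  y + s5 = 5
  x, y, s1, s2, s3, s4, s5 ≥ 0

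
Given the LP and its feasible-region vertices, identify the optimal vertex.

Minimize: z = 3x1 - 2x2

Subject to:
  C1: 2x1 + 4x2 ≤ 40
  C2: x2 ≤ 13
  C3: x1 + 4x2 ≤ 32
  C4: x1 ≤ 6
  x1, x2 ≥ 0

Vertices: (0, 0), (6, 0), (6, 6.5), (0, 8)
Evaluating z = 3x1 - 2x2 at each vertex:
  (0, 0): z = 0
  (6, 0): z = 18
  (6, 6.5): z = 5
  (0, 8): z = -16

The smallest value is z = -16, attained at (0, 8).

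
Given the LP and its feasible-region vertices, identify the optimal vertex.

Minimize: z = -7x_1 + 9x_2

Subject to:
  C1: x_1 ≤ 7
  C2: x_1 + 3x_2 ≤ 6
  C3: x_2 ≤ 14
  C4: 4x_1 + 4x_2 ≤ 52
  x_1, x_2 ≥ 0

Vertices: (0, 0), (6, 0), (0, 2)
Evaluating z = -7x_1 + 9x_2 at each vertex:
  (0, 0): z = 0
  (6, 0): z = -42
  (0, 2): z = 18

The smallest value is z = -42, attained at (6, 0).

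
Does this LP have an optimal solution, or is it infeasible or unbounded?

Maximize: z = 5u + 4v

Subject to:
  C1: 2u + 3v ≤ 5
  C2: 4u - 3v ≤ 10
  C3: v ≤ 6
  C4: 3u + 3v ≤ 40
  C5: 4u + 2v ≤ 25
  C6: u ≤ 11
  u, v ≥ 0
The point (2.5, 0) satisfies every constraint, so the LP is feasible; the constraints give u ≤ 11 and v ≤ 6, which with u, v ≥ 0 keep the feasible region inside a bounded box. A feasible, bounded LP attains a finite optimum at a vertex.

Evaluating z = 5u + 4v at each vertex:
  (0, 0): z = 0
  (2.5, 0): z = 12.5
  (0, 1.667): z = 6.667

The LP has an optimal solution: (2.5, 0) with z = 12.5.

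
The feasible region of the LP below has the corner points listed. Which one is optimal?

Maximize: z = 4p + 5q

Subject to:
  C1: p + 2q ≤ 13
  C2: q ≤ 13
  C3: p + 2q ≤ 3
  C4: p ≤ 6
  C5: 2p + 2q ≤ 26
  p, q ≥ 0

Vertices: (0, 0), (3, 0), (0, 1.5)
(3, 0) with z = 12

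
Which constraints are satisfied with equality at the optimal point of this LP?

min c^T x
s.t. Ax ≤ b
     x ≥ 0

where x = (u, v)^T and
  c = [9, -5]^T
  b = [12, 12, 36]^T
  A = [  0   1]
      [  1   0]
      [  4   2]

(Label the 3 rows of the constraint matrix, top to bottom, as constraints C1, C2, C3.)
Optimal: u = 0, v = 12
Binding: C1, u ≥ 0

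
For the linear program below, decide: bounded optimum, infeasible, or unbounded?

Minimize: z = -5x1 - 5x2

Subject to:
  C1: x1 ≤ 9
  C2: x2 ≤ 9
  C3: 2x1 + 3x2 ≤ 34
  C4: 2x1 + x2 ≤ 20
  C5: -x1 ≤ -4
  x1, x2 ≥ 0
The point (6.5, 7) satisfies every constraint, so the LP is feasible; the constraints give x1 ≤ 9 and x2 ≤ 9, which with x1, x2 ≥ 0 keep the feasible region inside a bounded box. A feasible, bounded LP attains a finite optimum at a vertex.

The LP has an optimal solution: (6.5, 7) with z = -67.5.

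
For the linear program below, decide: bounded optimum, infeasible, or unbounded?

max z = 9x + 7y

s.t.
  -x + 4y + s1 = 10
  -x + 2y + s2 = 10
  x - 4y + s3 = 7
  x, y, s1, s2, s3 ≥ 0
Feasible point: (0, 0) satisfies every constraint, so the LP is feasible.
Direction d = (4, 1): for each constraint row a, a·d ≤ 0 —
  (-1)(4) + (4)(1) = 0 ≤ 0
  (-1)(4) + (2)(1) = -2 ≤ 0
  (1)(4) + (-4)(1) = 0 ≤ 0
and d ≥ 0, so (0, 0) + t·d stays feasible for every t ≥ 0. Along this ray z = 9x + 7y changes by 43 per unit t, so z → +∞.

Unbounded — the objective can increase without bound over the feasible region.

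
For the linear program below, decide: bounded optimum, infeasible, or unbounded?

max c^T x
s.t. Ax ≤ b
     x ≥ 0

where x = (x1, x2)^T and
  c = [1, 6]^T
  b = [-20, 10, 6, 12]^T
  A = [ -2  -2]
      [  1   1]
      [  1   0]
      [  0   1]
The point (0, 10) satisfies every constraint, so the LP is feasible; the constraints give x1 ≤ 6 and x2 ≤ 12, which with x1, x2 ≥ 0 keep the feasible region inside a bounded box. A feasible, bounded LP attains a finite optimum at a vertex.

Evaluating z = x1 + 6x2 at each vertex:
  (6, 4): z = 30
  (0, 10): z = 60

Bounded optimum: z* = 60 at (0, 10).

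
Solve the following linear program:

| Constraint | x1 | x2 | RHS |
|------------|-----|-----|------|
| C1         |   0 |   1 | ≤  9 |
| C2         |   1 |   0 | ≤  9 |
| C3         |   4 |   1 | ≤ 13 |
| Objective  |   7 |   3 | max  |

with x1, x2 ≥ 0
x1 = 1, x2 = 9, z = 34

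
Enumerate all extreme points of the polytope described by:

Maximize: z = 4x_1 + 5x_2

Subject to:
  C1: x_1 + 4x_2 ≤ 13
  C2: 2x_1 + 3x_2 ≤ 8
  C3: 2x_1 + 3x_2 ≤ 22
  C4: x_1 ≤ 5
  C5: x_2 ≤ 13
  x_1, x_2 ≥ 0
Each vertex is the intersection of two constraint boundaries that also satisfies all remaining constraints:
  x_1 = 0 and x_2 = 0 → (0, 0)
  2x_1 + 3x_2 = 8 and x_2 = 0 → (4, 0)
  2x_1 + 3x_2 = 8 and x_1 = 0 → (0, 2.667)

Vertices: (0, 0), (4, 0), (0, 2.667)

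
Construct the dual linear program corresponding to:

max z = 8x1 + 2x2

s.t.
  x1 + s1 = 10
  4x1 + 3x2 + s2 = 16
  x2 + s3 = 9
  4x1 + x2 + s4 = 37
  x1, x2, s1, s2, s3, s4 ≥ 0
Minimize: z = 10y1 + 16y2 + 9y3 + 37y4

Subject to:
  C1: -y1 - 4y2 - 4y4 ≤ -8
  C2: -3y2 - y3 - y4 ≤ -2
  y1, y2, y3, y4 ≥ 0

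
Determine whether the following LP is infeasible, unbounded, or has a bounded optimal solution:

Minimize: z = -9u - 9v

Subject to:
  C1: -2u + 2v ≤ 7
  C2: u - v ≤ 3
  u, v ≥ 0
Feasible point: (0, 0) satisfies every constraint, so the LP is feasible.
Direction d = (1, 1): for each constraint row a, a·d ≤ 0 —
  (-2)(1) + (2)(1) = 0 ≤ 0
  (1)(1) + (-1)(1) = 0 ≤ 0
and d ≥ 0, so (0, 0) + t·d stays feasible for every t ≥ 0. Along this ray z = -9u - 9v changes by -18 per unit t, so z → −∞.

Unbounded — the objective can decrease without bound over the feasible region.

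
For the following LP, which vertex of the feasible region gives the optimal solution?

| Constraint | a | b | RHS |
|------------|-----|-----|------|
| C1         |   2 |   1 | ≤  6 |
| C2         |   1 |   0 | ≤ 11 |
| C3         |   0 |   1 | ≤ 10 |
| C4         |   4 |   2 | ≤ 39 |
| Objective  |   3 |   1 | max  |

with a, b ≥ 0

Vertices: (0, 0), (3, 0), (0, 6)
(3, 0) with z = 9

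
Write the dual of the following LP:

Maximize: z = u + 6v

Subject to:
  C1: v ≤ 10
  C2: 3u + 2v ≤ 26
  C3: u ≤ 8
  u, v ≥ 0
Minimize: z = 10y1 + 26y2 + 8y3

Subject to:
  C1: -3y2 - y3 ≤ -1
  C2: -y1 - 2y2 ≤ -6
  y1, y2, y3 ≥ 0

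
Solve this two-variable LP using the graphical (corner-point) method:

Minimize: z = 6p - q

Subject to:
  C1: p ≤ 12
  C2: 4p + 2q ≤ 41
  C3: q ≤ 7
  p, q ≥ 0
Each vertex is the intersection of two constraint boundaries that also satisfies all remaining constraints:
  p = 0 and q = 0 → (0, 0)
  4p + 2q = 41 and q = 0 → (10.25, 0)
  4p + 2q = 41 and q = 7 → (6.75, 7)
  q = 7 and p = 0 → (0, 7)

Evaluating z = 6p - q at each vertex:
  (0, 0): z = 0
  (10.25, 0): z = 61.5
  (6.75, 7): z = 33.5
  (0, 7): z = -7

The minimum is at (0, 7) with z = -7.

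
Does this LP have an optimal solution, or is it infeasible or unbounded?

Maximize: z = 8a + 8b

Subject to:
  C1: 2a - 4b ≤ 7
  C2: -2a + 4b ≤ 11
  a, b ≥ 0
Feasible point: (0, 0) satisfies every constraint, so the LP is feasible.
Direction d = (2, 1): for each constraint row a, a·d ≤ 0 —
  (2)(2) + (-4)(1) = 0 ≤ 0
  (-2)(2) + (4)(1) = 0 ≤ 0
and d ≥ 0, so (0, 0) + t·d stays feasible for every t ≥ 0. Along this ray z = 8a + 8b changes by 24 per unit t, so z → +∞.

Unbounded: there is a feasible ray along which z → +∞.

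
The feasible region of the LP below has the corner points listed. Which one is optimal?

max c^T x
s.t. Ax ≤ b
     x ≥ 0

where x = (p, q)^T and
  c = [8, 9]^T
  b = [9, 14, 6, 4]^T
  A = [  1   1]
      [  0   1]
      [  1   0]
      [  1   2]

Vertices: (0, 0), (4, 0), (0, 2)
(4, 0) with z = 32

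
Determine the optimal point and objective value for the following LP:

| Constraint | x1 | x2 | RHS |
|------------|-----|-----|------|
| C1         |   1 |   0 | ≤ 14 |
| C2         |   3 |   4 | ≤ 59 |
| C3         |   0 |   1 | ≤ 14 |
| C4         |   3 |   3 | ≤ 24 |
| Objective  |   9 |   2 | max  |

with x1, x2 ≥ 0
Each vertex is the intersection of two constraint boundaries that also satisfies all remaining constraints:
  x1 = 0 and x2 = 0 → (0, 0)
  3x1 + 3x2 = 24 and x2 = 0 → (8, 0)
  3x1 + 3x2 = 24 and x1 = 0 → (0, 8)

Evaluating z = 9x1 + 2x2 at each vertex:
  (0, 0): z = 0
  (8, 0): z = 72
  (0, 8): z = 16

The maximum is at (8, 0) with z = 72.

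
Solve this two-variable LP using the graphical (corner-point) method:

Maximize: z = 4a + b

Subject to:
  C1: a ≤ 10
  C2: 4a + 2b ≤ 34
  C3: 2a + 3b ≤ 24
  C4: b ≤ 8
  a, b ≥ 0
Each vertex is the intersection of two constraint boundaries that also satisfies all remaining constraints:
  a = 0 and b = 0 → (0, 0)
  4a + 2b = 34 and b = 0 → (8.5, 0)
  4a + 2b = 34 and 2a + 3b = 24 → (6.75, 3.5)
  2a + 3b = 24 and b = 8 → (0, 8)

Evaluating z = 4a + b at each vertex:
  (0, 0): z = 0
  (8.5, 0): z = 34
  (6.75, 3.5): z = 30.5
  (0, 8): z = 8

The maximum is at (8.5, 0) with z = 34.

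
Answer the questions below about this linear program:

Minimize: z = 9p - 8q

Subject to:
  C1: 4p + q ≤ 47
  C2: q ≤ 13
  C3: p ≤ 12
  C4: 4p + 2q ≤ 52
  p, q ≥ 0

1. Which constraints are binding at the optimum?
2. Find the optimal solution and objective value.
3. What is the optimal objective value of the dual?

1. C2, p ≥ 0
2. p = 0, q = 13, z = -104
3. -104 (by strong duality, equal to the primal optimum)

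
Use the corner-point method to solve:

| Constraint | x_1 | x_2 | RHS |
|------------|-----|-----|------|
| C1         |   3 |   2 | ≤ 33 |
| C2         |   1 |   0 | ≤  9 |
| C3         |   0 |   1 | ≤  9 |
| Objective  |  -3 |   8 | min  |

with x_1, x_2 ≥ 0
x_1 = 9, x_2 = 0, z = -27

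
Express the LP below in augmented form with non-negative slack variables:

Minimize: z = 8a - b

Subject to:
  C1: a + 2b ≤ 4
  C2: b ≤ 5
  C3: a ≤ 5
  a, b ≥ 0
min z = 8a - b

s.t.
  a + 2b + s1 = 4
  b + s2 = 5
  a + s3 = 5
  a, b, s1, s2, s3 ≥ 0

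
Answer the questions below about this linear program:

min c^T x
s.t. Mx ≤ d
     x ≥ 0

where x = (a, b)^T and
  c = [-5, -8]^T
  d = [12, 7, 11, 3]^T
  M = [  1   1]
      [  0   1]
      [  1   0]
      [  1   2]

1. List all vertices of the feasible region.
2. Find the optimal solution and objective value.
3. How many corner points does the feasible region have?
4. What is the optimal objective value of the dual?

1. (0, 0), (3, 0), (0, 1.5)
2. a = 3, b = 0, z = -15
3. 3
4. -15 (by strong duality, equal to the primal optimum)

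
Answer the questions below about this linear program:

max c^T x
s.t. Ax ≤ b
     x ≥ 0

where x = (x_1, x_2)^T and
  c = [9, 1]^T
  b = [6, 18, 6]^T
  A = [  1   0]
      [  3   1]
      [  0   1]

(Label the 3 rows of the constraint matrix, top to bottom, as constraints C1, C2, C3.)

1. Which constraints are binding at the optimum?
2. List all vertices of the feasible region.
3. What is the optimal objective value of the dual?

1. C1, C2, x_2 ≥ 0
2. (0, 0), (6, 0), (4, 6), (0, 6)
3. 54 (by strong duality, equal to the primal optimum)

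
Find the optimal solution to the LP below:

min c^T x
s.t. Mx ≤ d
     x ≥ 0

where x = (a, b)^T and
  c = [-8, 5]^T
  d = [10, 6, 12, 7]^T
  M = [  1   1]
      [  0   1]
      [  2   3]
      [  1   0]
Each vertex is the intersection of two constraint boundaries that also satisfies all remaining constraints:
  a = 0 and b = 0 → (0, 0)
  2a + 3b = 12 and b = 0 → (6, 0)
  2a + 3b = 12 and a = 0 → (0, 4)

Evaluating z = -8a + 5b at each vertex:
  (0, 0): z = 0
  (6, 0): z = -48
  (0, 4): z = 20

The minimum is at (6, 0) with z = -48.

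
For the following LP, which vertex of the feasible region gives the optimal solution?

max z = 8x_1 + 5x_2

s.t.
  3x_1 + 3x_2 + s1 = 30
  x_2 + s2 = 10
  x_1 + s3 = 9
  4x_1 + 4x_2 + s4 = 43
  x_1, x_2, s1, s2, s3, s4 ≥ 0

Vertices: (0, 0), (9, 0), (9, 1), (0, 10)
(9, 1) with z = 77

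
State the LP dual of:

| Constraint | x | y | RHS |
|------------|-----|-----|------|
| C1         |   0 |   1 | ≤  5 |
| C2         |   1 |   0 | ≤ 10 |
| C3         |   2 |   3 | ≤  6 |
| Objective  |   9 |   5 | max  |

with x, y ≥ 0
Minimize: z = 5y1 + 10y2 + 6y3

Subject to:
  C1: -y2 - 2y3 ≤ -9
  C2: -y1 - 3y3 ≤ -5
  y1, y2, y3 ≥ 0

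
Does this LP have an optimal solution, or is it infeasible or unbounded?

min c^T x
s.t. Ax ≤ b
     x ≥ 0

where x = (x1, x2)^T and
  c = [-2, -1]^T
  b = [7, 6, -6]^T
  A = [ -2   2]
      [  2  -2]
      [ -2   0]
Feasible point: (3, 0) satisfies every constraint, so the LP is feasible.
Direction d = (1, 1): for each constraint row a, a·d ≤ 0 —
  (-2)(1) + (2)(1) = 0 ≤ 0
  (2)(1) + (-2)(1) = 0 ≤ 0
  (-2)(1) + (0)(1) = -2 ≤ 0
and d ≥ 0, so (3, 0) + t·d stays feasible for every t ≥ 0. Along this ray z = -2x1 - x2 changes by -3 per unit t, so z → −∞.

Unbounded: there is a feasible ray along which z → −∞.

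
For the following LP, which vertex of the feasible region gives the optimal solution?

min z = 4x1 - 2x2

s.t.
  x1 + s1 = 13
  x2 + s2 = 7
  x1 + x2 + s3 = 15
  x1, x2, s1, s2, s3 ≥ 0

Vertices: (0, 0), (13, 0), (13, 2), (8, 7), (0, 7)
Evaluating z = 4x1 - 2x2 at each vertex:
  (0, 0): z = 0
  (13, 0): z = 52
  (13, 2): z = 48
  (8, 7): z = 18
  (0, 7): z = -14

The smallest value is z = -14, attained at (0, 7).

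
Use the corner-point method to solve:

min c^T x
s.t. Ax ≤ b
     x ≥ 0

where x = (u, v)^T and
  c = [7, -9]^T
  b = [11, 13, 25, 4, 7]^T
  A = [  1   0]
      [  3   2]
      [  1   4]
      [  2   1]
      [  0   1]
u = 0, v = 4, z = -36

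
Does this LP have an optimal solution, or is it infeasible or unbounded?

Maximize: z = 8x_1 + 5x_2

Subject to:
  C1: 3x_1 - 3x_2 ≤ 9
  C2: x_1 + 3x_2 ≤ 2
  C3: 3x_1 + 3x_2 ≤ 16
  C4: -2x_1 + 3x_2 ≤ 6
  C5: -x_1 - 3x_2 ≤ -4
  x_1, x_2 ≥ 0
C2 requires x_1 + 3x_2 ≤ 2, while C5 (-x_1 - 3x_2 ≤ -4) is equivalent to x_1 + 3x_2 ≥ 4. Together they would need 4 ≤ x_1 + 3x_2 ≤ 2, which is impossible since 4 > 2. No point satisfies all constraints.

The feasible region is empty; the LP is infeasible.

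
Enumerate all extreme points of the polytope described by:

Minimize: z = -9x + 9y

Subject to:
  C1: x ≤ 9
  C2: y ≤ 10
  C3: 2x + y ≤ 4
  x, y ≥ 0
Each vertex is the intersection of two constraint boundaries that also satisfies all remaining constraints:
  x = 0 and y = 0 → (0, 0)
  2x + y = 4 and y = 0 → (2, 0)
  2x + y = 4 and x = 0 → (0, 4)

Vertices: (0, 0), (2, 0), (0, 4)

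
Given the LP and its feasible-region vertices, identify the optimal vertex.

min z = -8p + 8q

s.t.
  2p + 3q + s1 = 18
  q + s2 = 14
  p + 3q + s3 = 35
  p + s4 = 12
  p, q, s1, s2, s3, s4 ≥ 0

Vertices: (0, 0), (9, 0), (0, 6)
Evaluating z = -8p + 8q at each vertex:
  (0, 0): z = 0
  (9, 0): z = -72
  (0, 6): z = 48

The smallest value is z = -72, attained at (9, 0).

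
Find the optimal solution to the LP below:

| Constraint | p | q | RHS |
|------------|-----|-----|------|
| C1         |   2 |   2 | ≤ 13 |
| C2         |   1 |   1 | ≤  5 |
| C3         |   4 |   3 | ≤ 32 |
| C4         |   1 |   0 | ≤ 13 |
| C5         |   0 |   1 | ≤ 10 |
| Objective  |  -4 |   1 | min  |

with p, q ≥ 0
p = 5, q = 0, z = -20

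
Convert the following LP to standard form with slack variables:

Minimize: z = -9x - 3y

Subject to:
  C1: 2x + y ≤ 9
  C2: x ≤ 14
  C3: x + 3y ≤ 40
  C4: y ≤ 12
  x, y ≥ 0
min z = -9x - 3y

s.t.
  2x + y + s1 = 9
  x + s2 = 14
  x + 3y + s3 = 40
  y + s4 = 12
  x, y, s1, s2, s3, s4 ≥ 0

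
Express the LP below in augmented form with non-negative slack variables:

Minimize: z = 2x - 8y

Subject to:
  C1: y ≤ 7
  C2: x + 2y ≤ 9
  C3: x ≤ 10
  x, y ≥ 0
min z = 2x - 8y

s.t.
  y + s1 = 7
  x + 2y + s2 = 9
  x + s3 = 10
  x, y, s1, s2, s3 ≥ 0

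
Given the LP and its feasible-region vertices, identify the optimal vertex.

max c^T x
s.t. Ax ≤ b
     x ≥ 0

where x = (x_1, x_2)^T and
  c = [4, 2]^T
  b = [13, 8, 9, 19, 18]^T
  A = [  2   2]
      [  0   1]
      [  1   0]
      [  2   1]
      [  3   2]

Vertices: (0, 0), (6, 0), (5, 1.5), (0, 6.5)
Evaluating z = 4x_1 + 2x_2 at each vertex:
  (0, 0): z = 0
  (6, 0): z = 24
  (5, 1.5): z = 23
  (0, 6.5): z = 13

The largest value is z = 24, attained at (6, 0).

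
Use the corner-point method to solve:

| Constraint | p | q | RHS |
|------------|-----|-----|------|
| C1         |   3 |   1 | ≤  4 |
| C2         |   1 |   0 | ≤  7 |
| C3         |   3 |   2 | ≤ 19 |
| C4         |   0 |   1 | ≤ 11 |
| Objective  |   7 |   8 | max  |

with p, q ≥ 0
Each vertex is the intersection of two constraint boundaries that also satisfies all remaining constraints:
  p = 0 and q = 0 → (0, 0)
  3p + q = 4 and q = 0 → (1.333, 0)
  3p + q = 4 and p = 0 → (0, 4)

Evaluating z = 7p + 8q at each vertex:
  (0, 0): z = 0
  (1.333, 0): z = 9.333
  (0, 4): z = 32

The maximum is at (0, 4) with z = 32.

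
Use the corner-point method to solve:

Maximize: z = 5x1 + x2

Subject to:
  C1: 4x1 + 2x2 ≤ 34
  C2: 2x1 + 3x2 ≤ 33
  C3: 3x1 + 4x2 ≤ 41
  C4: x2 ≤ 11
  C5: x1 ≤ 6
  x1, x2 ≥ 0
Each vertex is the intersection of two constraint boundaries that also satisfies all remaining constraints:
  x1 = 0 and x2 = 0 → (0, 0)
  x1 = 6 and x2 = 0 → (6, 0)
  4x1 + 2x2 = 34 and x1 = 6 → (6, 5)
  4x1 + 2x2 = 34 and 3x1 + 4x2 = 41 → (5.4, 6.2)
  3x1 + 4x2 = 41 and x1 = 0 → (0, 10.25)

Evaluating z = 5x1 + x2 at each vertex:
  (0, 0): z = 0
  (6, 0): z = 30
  (6, 5): z = 35
  (5.4, 6.2): z = 33.2
  (0, 10.25): z = 10.25

The maximum is at (6, 5) with z = 35.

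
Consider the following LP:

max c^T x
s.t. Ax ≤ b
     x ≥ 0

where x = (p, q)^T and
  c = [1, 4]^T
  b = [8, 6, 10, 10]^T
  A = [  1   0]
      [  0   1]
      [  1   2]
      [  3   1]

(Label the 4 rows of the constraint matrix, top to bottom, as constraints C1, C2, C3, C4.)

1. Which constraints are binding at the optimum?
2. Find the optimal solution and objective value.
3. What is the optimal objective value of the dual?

1. C3, p ≥ 0
2. p = 0, q = 5, z = 20
3. 20 (by strong duality, equal to the primal optimum)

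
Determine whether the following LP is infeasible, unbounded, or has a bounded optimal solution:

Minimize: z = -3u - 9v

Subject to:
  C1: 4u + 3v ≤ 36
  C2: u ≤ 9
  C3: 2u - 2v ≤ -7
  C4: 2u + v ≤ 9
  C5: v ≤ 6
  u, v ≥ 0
The point (1.5, 6) satisfies every constraint, so the LP is feasible; the constraints give u ≤ 9 and v ≤ 6, which with u, v ≥ 0 keep the feasible region inside a bounded box. A feasible, bounded LP attains a finite optimum at a vertex.

The LP has an optimal solution: (1.5, 6) with z = -58.5.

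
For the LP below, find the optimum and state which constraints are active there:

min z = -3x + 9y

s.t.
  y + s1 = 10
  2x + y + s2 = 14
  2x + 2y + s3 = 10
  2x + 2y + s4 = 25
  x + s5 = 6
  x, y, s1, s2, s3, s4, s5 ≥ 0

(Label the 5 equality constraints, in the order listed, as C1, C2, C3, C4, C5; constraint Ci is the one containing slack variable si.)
Optimal: x = 5, y = 0
Slack at optimum:
  C1: slack = 10
  C2: slack = 4
  C3: slack = 0 (binding)
  C4: slack = 15
  C5: slack = 1
  x ≥ 0: x = 5
  y ≥ 0: y = 0 (binding)
Binding constraints: C3, y ≥ 0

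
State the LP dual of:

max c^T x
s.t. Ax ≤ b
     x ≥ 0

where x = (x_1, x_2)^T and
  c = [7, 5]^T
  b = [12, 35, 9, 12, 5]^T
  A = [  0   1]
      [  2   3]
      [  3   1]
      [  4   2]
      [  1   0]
Minimize: z = 12y1 + 35y2 + 9y3 + 12y4 + 5y5

Subject to:
  C1: -2y2 - 3y3 - 4y4 - y5 ≤ -7
  C2: -y1 - 3y2 - y3 - 2y4 ≤ -5
  y1, y2, y3, y4, y5 ≥ 0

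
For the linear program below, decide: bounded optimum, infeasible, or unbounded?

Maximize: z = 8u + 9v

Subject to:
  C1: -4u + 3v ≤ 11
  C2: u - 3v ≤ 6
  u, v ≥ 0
Feasible point: (0, 0) satisfies every constraint, so the LP is feasible.
Direction d = (1, 1): for each constraint row a, a·d ≤ 0 —
  (-4)(1) + (3)(1) = -1 ≤ 0
  (1)(1) + (-3)(1) = -2 ≤ 0
and d ≥ 0, so (0, 0) + t·d stays feasible for every t ≥ 0. Along this ray z = 8u + 9v changes by 17 per unit t, so z → +∞.

The LP is unbounded; z can be made arbitrarily large.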